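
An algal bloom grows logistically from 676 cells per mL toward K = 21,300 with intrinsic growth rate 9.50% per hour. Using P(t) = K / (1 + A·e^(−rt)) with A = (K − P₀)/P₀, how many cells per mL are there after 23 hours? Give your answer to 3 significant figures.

A = (21300 − 676)/676 = 30.50888
P(23) = 21300 / (1 + 30.50888·e^(−0.095·23)) = 21300 / (1 + 30.50888·0.112478)
= 21300 / 4.43157 ≈ 4806.42

≈ 4,810 cells per mL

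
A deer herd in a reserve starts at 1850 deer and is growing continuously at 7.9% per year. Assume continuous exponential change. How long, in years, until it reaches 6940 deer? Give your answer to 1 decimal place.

t ≈ 16.7 years

6940 = 1850 · e^(0.079·t)
t = ln(6940/1850) / 0.079 = ln(3.75135) / 0.079 = 1.32212 / 0.079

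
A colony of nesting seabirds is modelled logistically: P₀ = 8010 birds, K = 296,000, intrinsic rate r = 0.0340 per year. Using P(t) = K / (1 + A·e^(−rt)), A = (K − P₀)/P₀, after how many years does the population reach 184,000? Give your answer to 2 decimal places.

A = (296000 − 8010)/8010 = 35.95381
184000 = 296000/(1 + 35.95381·e^(−0.034t)) → 1 + 35.95381·e^(−0.034t) = 1.6087
e^(−0.034t) = 0.01693 → t = ln(59.06697)/0.034 = 4.07867/0.034

t ≈ 119.96 years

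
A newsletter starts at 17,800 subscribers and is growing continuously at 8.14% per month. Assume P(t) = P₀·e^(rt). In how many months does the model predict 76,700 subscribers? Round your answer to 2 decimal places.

76700 = 17800 · e^(0.0814·t)
t = ln(76700/17800) / 0.0814 = ln(4.30899) / 0.0814 = 1.4607 / 0.0814

t ≈ 17.94 months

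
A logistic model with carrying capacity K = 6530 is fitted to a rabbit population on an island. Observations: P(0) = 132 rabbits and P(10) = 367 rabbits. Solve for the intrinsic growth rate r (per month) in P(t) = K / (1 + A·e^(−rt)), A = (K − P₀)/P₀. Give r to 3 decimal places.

r ≈ 0.106 per month

A = (6530 − 132)/132 = 48.4697
367 = 6530/(1 + 48.4697·e^(−r·10)) → e^(−10r) = (17.79292 − 1)/48.4697 = 0.346462
r = −ln(0.346462)/10 = 1.05998/10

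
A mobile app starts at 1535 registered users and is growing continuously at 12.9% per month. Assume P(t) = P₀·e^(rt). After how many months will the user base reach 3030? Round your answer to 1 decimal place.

t ≈ 5.3 months

3030 = 1535 · e^(0.129·t)
t = ln(3030/1535) / 0.129 = ln(1.97394) / 0.129 = 0.68003 / 0.129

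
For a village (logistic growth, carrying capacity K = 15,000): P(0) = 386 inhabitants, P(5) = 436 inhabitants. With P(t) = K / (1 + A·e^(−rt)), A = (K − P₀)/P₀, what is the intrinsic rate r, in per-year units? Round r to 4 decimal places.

A = (15000 − 386)/386 = 37.8601
436 = 15000/(1 + 37.8601·e^(−r·5)) → e^(−5r) = (34.40367 − 1)/37.8601 = 0.882292
r = −ln(0.882292)/5 = 0.12523/5

r ≈ 0.0250 per year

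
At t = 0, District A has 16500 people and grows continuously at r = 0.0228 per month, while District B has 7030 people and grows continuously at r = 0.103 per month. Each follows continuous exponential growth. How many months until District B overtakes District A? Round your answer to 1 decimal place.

t ≈ 10.6 months

16500·e^(0.0228t) = 7030·e^(0.103t)
16500/7030 = e^((0.103 − 0.0228)t) → ln(2.34708) = 0.0802·t
t = 0.85317 / 0.0802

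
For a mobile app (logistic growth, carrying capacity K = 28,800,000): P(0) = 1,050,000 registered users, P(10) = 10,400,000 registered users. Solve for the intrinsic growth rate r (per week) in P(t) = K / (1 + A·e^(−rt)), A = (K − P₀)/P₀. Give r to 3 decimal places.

A = (28800000 − 1050000)/1050000 = 26.42857
10400000 = 28800000/(1 + 26.42857·e^(−r·10)) → e^(−10r) = (2.76923 − 1)/26.42857 = 0.066944
r = −ln(0.066944)/10 = 2.7039/10

r ≈ 0.270 per week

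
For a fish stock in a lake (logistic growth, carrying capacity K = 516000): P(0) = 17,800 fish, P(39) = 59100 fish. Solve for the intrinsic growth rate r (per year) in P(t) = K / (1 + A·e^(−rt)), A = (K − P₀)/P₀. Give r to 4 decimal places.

r ≈ 0.0330 per year

A = (516000 − 17800)/17800 = 27.98876
59100 = 516000/(1 + 27.98876·e^(−r·39)) → e^(−39r) = (8.73096 − 1)/27.98876 = 0.276217
r = −ln(0.276217)/39 = 1.28657/39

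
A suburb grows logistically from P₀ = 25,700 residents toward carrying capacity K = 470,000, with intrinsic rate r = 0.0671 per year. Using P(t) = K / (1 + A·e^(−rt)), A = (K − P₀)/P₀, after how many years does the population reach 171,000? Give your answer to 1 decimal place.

A = (470000 − 25700)/25700 = 17.28794
171000 = 470000/(1 + 17.28794·e^(−0.0671t)) → 1 + 17.28794·e^(−0.0671t) = 2.74854
e^(−0.0671t) = 0.101142 → t = ln(9.88708)/0.0671 = 2.29123/0.0671

t ≈ 34.1 years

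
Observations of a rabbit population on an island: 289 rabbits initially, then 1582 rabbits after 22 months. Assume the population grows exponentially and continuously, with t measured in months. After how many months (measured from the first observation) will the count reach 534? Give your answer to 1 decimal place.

t ≈ 7.9 months

r = ln(1582/289) / 22 ≈ 0.077274 per month
t = ln(534/289) / r = 0.61397 / 0.077274 ≈ 7.945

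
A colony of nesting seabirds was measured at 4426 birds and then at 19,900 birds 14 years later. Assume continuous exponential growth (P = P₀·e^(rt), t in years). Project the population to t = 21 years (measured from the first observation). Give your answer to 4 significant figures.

r = ln(19900/4426) / 14 ≈ 0.107373 per year
P(21) = 4426 · e^(0.107373·21) = 4426 · 9.53372 ≈ 42196.26

≈ 42,200 birds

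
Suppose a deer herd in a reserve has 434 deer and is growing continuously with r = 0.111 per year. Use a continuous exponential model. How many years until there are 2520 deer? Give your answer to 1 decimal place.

t ≈ 15.8 years

2520 = 434 · e^(0.111·t)
t = ln(2520/434) / 0.111 = ln(5.80645) / 0.111 = 1.75897 / 0.111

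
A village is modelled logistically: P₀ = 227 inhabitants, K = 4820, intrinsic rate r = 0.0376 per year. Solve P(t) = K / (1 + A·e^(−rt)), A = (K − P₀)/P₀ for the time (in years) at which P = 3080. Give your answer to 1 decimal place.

t ≈ 95.2 years

A = (4820 − 227)/227 = 20.23348
3080 = 4820/(1 + 20.23348·e^(−0.0376t)) → 1 + 20.23348·e^(−0.0376t) = 1.56494
e^(−0.0376t) = 0.027921 → t = ln(35.81559)/0.0376 = 3.57838/0.0376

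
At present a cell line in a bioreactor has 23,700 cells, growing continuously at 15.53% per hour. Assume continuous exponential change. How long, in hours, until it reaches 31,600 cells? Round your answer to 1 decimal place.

31600 = 23700 · e^(0.1553·t)
t = ln(31600/23700) / 0.1553 = ln(1.33333) / 0.1553 = 0.28768 / 0.1553

t ≈ 1.9 hours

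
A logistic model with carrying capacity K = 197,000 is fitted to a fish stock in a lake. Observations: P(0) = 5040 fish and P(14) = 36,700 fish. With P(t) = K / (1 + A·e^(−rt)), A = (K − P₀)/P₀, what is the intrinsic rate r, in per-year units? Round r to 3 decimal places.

A = (197000 − 5040)/5040 = 38.0873
36700 = 197000/(1 + 38.0873·e^(−r·14)) → e^(−14r) = (5.36785 − 1)/38.0873 = 0.11468
r = −ln(0.11468)/14 = 2.16561/14

r ≈ 0.155 per year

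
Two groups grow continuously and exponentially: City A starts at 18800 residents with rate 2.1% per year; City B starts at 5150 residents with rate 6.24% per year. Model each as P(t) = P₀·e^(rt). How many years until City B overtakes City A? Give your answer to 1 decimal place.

t ≈ 31.3 years

18800·e^(0.021t) = 5150·e^(0.0624t)
18800/5150 = e^((0.0624 − 0.021)t) → ln(3.65049) = 0.0414·t
t = 1.29486 / 0.0414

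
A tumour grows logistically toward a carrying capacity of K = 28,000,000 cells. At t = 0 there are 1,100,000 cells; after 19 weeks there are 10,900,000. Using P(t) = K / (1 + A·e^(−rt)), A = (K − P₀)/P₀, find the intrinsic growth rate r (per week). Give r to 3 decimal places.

r ≈ 0.145 per week

A = (28000000 − 1100000)/1100000 = 24.45455
10900000 = 28000000/(1 + 24.45455·e^(−r·19)) → e^(−19r) = (2.56881 − 1)/24.45455 = 0.064152
r = −ln(0.064152)/19 = 2.7465/19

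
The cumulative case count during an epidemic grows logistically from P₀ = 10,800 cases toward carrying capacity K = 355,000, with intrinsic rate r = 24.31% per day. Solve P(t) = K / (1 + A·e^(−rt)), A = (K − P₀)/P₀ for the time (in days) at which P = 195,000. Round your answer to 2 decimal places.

t ≈ 15.05 days

A = (355000 − 10800)/10800 = 31.87037
195000 = 355000/(1 + 31.87037·e^(−0.2431t)) → 1 + 31.87037·e^(−0.2431t) = 1.82051
e^(−0.2431t) = 0.025745 → t = ln(38.84201)/0.2431 = 3.6595/0.2431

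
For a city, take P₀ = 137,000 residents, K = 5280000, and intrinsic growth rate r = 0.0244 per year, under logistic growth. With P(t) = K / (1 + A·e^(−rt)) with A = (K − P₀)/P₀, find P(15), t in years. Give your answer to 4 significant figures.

≈ 195,300 residents

A = (5280000 − 137000)/137000 = 37.54015
P(15) = 5280000 / (1 + 37.54015·e^(−0.0244·15)) = 5280000 / (1 + 37.54015·0.693503)
= 5280000 / 27.0342 ≈ 195308.19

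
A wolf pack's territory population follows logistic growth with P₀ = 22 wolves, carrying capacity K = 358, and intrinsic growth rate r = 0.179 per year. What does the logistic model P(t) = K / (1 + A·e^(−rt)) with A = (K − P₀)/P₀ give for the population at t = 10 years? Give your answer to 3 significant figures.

A = (358 − 22)/22 = 15.27273
P(10) = 358 / (1 + 15.27273·e^(−0.179·10)) = 358 / (1 + 15.27273·0.16696)
= 358 / 3.54994 ≈ 100.85

≈ 101 wolves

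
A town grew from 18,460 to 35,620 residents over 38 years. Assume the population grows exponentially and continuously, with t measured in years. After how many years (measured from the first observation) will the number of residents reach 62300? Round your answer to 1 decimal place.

t ≈ 70.3 years

r = ln(35620/18460) / 38 ≈ 0.017297 per year
t = ln(62300/18460) / r = 1.21636 / 0.017297 ≈ 70.32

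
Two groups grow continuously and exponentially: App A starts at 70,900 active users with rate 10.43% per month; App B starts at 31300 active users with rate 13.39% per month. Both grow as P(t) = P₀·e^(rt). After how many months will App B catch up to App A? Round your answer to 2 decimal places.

t ≈ 27.62 months

70900·e^(0.1043t) = 31300·e^(0.1339t)
70900/31300 = e^((0.1339 − 0.1043)t) → ln(2.26518) = 0.0296·t
t = 0.81765 / 0.0296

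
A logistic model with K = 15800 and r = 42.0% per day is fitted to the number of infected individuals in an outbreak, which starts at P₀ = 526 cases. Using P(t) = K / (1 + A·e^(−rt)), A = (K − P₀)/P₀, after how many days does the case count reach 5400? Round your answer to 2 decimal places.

A = (15800 − 526)/526 = 29.03802
5400 = 15800/(1 + 29.03802·e^(−0.42t)) → 1 + 29.03802·e^(−0.42t) = 2.92593
e^(−0.42t) = 0.066324 → t = ln(15.07743)/0.42 = 2.7132/0.42

t ≈ 6.46 days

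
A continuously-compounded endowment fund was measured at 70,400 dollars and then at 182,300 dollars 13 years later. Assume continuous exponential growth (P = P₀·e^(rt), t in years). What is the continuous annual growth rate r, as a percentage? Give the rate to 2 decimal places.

r ≈ 7.32% per year

182300 = 70400 · e^(r·13)
e^(13r) = 182300/70400 = 2.58949
r = ln(2.58949) / 13 = 0.95146 / 13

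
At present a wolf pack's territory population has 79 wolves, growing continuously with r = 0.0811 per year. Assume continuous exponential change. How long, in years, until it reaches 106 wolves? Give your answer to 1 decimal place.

106 = 79 · e^(0.0811·t)
t = ln(106/79) / 0.0811 = ln(1.34177) / 0.0811 = 0.29399 / 0.0811

t ≈ 3.6 years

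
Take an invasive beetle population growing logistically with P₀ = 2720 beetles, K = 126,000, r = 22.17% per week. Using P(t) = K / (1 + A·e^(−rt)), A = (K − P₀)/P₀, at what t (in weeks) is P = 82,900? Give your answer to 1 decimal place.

t ≈ 20.2 weeks

A = (126000 − 2720)/2720 = 45.32353
82900 = 126000/(1 + 45.32353·e^(−0.2217t)) → 1 + 45.32353·e^(−0.2217t) = 1.5199
e^(−0.2217t) = 0.011471 → t = ln(87.17681)/0.2217 = 4.46794/0.2217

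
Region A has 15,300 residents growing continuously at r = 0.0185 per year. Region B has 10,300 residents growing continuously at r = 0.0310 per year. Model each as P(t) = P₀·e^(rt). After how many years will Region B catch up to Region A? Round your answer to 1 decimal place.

t ≈ 31.7 years

15300·e^(0.0185t) = 10300·e^(0.031t)
15300/10300 = e^((0.031 − 0.0185)t) → ln(1.48544) = 0.0125·t
t = 0.39571 / 0.0125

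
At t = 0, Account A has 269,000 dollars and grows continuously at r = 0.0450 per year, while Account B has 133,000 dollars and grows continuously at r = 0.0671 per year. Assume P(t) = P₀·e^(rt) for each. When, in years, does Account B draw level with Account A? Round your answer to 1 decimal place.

t ≈ 31.9 years

269000·e^(0.045t) = 133000·e^(0.0671t)
269000/133000 = e^((0.0671 − 0.045)t) → ln(2.02256) = 0.0221·t
t = 0.70436 / 0.0221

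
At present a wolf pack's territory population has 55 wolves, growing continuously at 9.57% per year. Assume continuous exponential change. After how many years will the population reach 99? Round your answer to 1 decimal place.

99 = 55 · e^(0.0957·t)
t = ln(99/55) / 0.0957 = ln(1.8) / 0.0957 = 0.58779 / 0.0957

t ≈ 6.1 years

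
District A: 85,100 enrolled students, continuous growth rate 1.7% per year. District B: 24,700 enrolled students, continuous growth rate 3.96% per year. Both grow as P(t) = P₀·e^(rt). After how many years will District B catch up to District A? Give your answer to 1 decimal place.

85100·e^(0.017t) = 24700·e^(0.0396t)
85100/24700 = e^((0.0396 − 0.017)t) → ln(3.44534) = 0.0226·t
t = 1.23702 / 0.0226

t ≈ 54.7 years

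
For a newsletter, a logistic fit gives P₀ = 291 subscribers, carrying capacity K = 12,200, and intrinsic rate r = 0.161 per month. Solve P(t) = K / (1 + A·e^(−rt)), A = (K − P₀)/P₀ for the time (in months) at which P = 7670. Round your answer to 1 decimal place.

t ≈ 26.3 months

A = (12200 − 291)/291 = 40.9244
7670 = 12200/(1 + 40.9244·e^(−0.161t)) → 1 + 40.9244·e^(−0.161t) = 1.59061
e^(−0.161t) = 0.014432 → t = ln(69.29142)/0.161 = 4.23832/0.161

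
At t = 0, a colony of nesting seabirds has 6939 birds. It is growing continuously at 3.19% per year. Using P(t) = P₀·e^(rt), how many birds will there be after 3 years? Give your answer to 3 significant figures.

P(3) = 6939 · e^(0.0319·3) = 6939 · e^(0.0957)
= 6939 · 1.10043 ≈ 7635.88

≈ 7,640 birds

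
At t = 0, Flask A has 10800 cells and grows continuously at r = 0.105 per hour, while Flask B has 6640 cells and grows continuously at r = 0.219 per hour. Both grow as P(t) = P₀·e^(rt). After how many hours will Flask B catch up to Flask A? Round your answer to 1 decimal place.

10800·e^(0.105t) = 6640·e^(0.219t)
10800/6640 = e^((0.219 − 0.105)t) → ln(1.62651) = 0.114·t
t = 0.48643 / 0.114

t ≈ 4.3 hours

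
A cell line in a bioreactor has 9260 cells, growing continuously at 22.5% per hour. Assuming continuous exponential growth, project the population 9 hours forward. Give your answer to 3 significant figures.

P(9) = 9260 · e^(0.225·9) = 9260 · e^(2.025)
= 9260 · 7.57611 ≈ 70154.79

≈ 70,200 cells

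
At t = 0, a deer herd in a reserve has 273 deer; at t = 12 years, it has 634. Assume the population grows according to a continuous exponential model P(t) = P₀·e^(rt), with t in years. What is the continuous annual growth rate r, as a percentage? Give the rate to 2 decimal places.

634 = 273 · e^(r·12)
e^(12r) = 634/273 = 2.32234
r = ln(2.32234) / 12 = 0.84258 / 12

r ≈ 7.02% per year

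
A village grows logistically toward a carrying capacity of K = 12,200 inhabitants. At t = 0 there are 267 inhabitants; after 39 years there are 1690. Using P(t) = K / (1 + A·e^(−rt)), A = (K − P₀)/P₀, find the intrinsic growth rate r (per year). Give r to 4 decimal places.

r ≈ 0.0506 per year

A = (12200 − 267)/267 = 44.69288
1690 = 12200/(1 + 44.69288·e^(−r·39)) → e^(−39r) = (7.21893 − 1)/44.69288 = 0.139148
r = −ln(0.139148)/39 = 1.97222/39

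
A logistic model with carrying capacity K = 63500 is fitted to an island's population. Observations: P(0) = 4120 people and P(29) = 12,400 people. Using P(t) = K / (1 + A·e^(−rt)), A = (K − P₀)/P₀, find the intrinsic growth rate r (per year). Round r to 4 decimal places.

r ≈ 0.0432 per year

A = (63500 − 4120)/4120 = 14.41262
12400 = 63500/(1 + 14.41262·e^(−r·29)) → e^(−29r) = (5.12097 − 1)/14.41262 = 0.285928
r = −ln(0.285928)/29 = 1.25202/29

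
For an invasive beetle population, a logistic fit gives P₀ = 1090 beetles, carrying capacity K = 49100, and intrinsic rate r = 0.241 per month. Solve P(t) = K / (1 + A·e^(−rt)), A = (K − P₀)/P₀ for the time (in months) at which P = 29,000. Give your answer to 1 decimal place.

A = (49100 − 1090)/1090 = 44.04587
29000 = 49100/(1 + 44.04587·e^(−0.241t)) → 1 + 44.04587·e^(−0.241t) = 1.6931
e^(−0.241t) = 0.015736 → t = ln(63.54877)/0.241 = 4.15181/0.241

t ≈ 17.2 months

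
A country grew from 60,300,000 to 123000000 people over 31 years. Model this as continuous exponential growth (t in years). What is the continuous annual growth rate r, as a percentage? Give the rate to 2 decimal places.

123000000 = 60300000 · e^(r·31)
e^(31r) = 123000000/60300000 = 2.0398
r = ln(2.0398) / 31 = 0.71285 / 31

r ≈ 2.30% per year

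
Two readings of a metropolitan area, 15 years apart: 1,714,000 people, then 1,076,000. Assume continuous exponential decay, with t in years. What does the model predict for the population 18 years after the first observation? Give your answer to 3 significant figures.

≈ 980,000 people

r = ln(1076000/1714000) / 15 ≈ -0.031039 per year
P(18) = 1714000 · e^(-0.031039·18) = 1714000 · 0.57195 ≈ 980330.61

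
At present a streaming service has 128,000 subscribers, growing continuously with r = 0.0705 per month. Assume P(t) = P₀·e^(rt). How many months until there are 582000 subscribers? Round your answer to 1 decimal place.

582000 = 128000 · e^(0.0705·t)
t = ln(582000/128000) / 0.0705 = ln(4.54688) / 0.0705 = 1.51444 / 0.0705

t ≈ 21.5 months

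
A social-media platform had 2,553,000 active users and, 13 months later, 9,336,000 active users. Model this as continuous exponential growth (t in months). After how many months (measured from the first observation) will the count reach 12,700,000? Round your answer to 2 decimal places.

r = ln(9336000/2553000) / 13 ≈ 0.099739 per month
t = ln(12700000/2553000) / r = 1.60433 / 0.099739 ≈ 16.085

t ≈ 16.09 months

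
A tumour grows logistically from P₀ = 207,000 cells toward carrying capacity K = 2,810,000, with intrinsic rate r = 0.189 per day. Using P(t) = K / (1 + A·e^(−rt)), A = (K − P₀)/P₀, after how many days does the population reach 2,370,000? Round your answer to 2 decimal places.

t ≈ 22.30 days

A = (2810000 − 207000)/207000 = 12.57488
2370000 = 2810000/(1 + 12.57488·e^(−0.189t)) → 1 + 12.57488·e^(−0.189t) = 1.18565
e^(−0.189t) = 0.014764 → t = ln(67.73287)/0.189 = 4.21557/0.189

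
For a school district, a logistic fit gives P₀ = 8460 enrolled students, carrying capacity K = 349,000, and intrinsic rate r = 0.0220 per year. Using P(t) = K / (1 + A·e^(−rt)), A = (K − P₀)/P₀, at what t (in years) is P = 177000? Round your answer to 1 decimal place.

A = (349000 − 8460)/8460 = 40.25296
177000 = 349000/(1 + 40.25296·e^(−0.022t)) → 1 + 40.25296·e^(−0.022t) = 1.97175
e^(−0.022t) = 0.024141 → t = ln(41.4231)/0.022 = 3.72384/0.022

t ≈ 169.3 years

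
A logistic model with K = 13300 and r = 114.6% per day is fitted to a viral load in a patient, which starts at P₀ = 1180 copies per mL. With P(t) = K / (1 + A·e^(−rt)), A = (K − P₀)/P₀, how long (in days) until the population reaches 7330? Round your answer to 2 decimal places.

t ≈ 2.21 days

A = (13300 − 1180)/1180 = 10.27119
7330 = 13300/(1 + 10.27119·e^(−1.146t)) → 1 + 10.27119·e^(−1.146t) = 1.81446
e^(−1.146t) = 0.079296 → t = ln(12.61102)/1.146 = 2.53457/1.146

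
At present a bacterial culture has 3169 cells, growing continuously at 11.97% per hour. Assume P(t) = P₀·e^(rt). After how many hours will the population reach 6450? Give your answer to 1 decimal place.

6450 = 3169 · e^(0.1197·t)
t = ln(6450/3169) / 0.1197 = ln(2.03534) / 0.1197 = 0.71066 / 0.1197

t ≈ 5.9 hours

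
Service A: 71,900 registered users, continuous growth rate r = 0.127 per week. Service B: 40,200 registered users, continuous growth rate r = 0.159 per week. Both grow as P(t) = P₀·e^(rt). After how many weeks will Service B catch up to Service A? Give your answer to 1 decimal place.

71900·e^(0.127t) = 40200·e^(0.159t)
71900/40200 = e^((0.159 − 0.127)t) → ln(1.78856) = 0.032·t
t = 0.58141 / 0.032

t ≈ 18.2 weeks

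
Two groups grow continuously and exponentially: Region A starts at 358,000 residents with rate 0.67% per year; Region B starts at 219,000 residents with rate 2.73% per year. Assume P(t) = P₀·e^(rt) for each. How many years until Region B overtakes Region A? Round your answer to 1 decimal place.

t ≈ 23.9 years

358000·e^(0.0067t) = 219000·e^(0.0273t)
358000/219000 = e^((0.0273 − 0.0067)t) → ln(1.6347) = 0.0206·t
t = 0.49146 / 0.0206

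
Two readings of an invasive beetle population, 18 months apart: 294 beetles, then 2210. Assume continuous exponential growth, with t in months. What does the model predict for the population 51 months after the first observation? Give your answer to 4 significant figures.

≈ 89,220 beetles

r = ln(2210/294) / 18 ≈ 0.112065 per month
P(51) = 294 · e^(0.112065·51) = 294 · 303.47809 ≈ 89222.56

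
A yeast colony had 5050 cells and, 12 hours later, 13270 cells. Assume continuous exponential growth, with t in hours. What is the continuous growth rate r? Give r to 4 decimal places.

r ≈ 0.0805 per hour

13270 = 5050 · e^(r·12)
e^(12r) = 13270/5050 = 2.62772
r = ln(2.62772) / 12 = 0.96612 / 12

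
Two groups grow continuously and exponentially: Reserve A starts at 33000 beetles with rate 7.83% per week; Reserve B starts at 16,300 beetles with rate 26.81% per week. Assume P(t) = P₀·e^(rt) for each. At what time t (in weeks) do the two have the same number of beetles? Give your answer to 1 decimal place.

33000·e^(0.0783t) = 16300·e^(0.2681t)
33000/16300 = e^((0.2681 − 0.0783)t) → ln(2.02454) = 0.1898·t
t = 0.70534 / 0.1898

t ≈ 3.7 weeks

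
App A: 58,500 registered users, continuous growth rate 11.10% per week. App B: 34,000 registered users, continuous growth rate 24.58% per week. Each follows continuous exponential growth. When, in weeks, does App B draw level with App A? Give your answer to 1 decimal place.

t ≈ 4.0 weeks

58500·e^(0.111t) = 34000·e^(0.2458t)
58500/34000 = e^((0.2458 − 0.111)t) → ln(1.72059) = 0.1348·t
t = 0.54267 / 0.1348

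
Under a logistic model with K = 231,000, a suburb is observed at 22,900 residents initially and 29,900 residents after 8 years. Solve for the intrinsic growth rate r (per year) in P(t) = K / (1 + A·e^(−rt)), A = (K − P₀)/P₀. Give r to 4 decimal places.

r ≈ 0.0376 per year

A = (231000 − 22900)/22900 = 9.08734
29900 = 231000/(1 + 9.08734·e^(−r·8)) → e^(−8r) = (7.72575 − 1)/9.08734 = 0.740124
r = −ln(0.740124)/8 = 0.30094/8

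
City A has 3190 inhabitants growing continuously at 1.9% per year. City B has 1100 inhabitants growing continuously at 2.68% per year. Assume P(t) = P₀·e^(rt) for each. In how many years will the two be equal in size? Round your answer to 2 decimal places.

3190·e^(0.019t) = 1100·e^(0.0268t)
3190/1100 = e^((0.0268 − 0.019)t) → ln(2.9) = 0.0078·t
t = 1.06471 / 0.0078

t ≈ 136.50 years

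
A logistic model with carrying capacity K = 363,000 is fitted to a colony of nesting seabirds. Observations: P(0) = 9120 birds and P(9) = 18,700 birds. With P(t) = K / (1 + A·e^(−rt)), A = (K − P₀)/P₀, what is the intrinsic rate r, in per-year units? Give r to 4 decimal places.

r ≈ 0.0828 per year

A = (363000 − 9120)/9120 = 38.80263
18700 = 363000/(1 + 38.80263·e^(−r·9)) → e^(−9r) = (19.41176 − 1)/38.80263 = 0.474498
r = −ln(0.474498)/9 = 0.7455/9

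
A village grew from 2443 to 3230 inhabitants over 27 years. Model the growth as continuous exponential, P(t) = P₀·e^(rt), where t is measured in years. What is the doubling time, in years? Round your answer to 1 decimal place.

doubling time ≈ 67.0 years

r = ln(3230/2443) / 27 = ln(1.32214) / 27 ≈ 0.010343 per year
doubling time = ln 2 / |r| = 0.69315 / 0.010343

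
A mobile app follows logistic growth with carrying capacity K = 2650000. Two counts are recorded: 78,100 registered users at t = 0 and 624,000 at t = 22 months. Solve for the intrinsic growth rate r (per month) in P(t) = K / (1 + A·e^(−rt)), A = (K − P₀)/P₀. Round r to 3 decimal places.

r ≈ 0.105 per month

A = (2650000 − 78100)/78100 = 32.93086
624000 = 2650000/(1 + 32.93086·e^(−r·22)) → e^(−22r) = (4.24679 − 1)/32.93086 = 0.098594
r = −ln(0.098594)/22 = 2.31674/22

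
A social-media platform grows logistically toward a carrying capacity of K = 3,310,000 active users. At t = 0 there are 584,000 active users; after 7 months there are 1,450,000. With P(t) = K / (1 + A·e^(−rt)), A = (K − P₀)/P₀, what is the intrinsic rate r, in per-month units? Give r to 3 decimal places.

r ≈ 0.185 per month

A = (3310000 − 584000)/584000 = 4.66781
1450000 = 3310000/(1 + 4.66781·e^(−r·7)) → e^(−7r) = (2.28276 − 1)/4.66781 = 0.27481
r = −ln(0.27481)/7 = 1.29168/7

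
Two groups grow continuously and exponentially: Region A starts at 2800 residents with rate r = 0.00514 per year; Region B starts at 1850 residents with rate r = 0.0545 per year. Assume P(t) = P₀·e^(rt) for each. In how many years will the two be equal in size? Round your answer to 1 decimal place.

2800·e^(0.00514t) = 1850·e^(0.0545t)
2800/1850 = e^((0.0545 − 0.00514)t) → ln(1.51351) = 0.04936·t
t = 0.41443 / 0.04936

t ≈ 8.4 years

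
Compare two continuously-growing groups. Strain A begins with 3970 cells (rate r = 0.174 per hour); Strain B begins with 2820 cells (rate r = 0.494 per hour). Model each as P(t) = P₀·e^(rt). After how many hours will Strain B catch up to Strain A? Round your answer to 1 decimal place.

3970·e^(0.174t) = 2820·e^(0.494t)
3970/2820 = e^((0.494 − 0.174)t) → ln(1.4078) = 0.32·t
t = 0.34203 / 0.32

t ≈ 1.1 hours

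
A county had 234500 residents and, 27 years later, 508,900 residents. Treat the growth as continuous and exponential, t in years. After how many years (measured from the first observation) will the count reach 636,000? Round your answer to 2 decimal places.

r = ln(508900/234500) / 27 ≈ 0.028696 per year
t = ln(636000/234500) / r = 0.99774 / 0.028696 ≈ 34.769

t ≈ 34.77 years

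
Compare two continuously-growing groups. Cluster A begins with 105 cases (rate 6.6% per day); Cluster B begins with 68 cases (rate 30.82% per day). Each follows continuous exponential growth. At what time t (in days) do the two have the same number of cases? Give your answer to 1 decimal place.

105·e^(0.066t) = 68·e^(0.3082t)
105/68 = e^((0.3082 − 0.066)t) → ln(1.54412) = 0.2422·t
t = 0.43445 / 0.2422

t ≈ 1.8 days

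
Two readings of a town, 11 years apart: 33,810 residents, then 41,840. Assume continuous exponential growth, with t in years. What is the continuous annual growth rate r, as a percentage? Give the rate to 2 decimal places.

41840 = 33810 · e^(r·11)
e^(11r) = 41840/33810 = 1.2375
r = ln(1.2375) / 11 = 0.2131 / 11

r ≈ 1.94% per year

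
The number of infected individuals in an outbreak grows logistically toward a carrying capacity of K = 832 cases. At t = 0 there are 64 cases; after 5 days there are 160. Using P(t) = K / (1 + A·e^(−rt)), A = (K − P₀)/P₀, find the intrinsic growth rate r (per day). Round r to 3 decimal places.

r ≈ 0.210 per day

A = (832 − 64)/64 = 12
160 = 832/(1 + 12·e^(−r·5)) → e^(−5r) = (5.2 − 1)/12 = 0.35
r = −ln(0.35)/5 = 1.04982/5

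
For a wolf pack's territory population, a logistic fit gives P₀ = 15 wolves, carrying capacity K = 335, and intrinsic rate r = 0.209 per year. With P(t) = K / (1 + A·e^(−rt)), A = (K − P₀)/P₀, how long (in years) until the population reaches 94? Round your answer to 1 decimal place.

t ≈ 10.1 years

A = (335 − 15)/15 = 21.33333
94 = 335/(1 + 21.33333·e^(−0.209t)) → 1 + 21.33333·e^(−0.209t) = 3.56383
e^(−0.209t) = 0.12018 → t = ln(8.32089)/0.209 = 2.11877/0.209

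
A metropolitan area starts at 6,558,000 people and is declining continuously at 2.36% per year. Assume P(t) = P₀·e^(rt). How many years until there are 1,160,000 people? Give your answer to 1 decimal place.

1160000 = 6558000 · e^(-0.0236·t)
t = ln(1160000/6558000) / -0.0236 = ln(0.17688) / -0.0236 = -1.73227 / -0.0236

t ≈ 73.4 years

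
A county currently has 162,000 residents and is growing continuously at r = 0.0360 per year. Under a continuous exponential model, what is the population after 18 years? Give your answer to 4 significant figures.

P(18) = 162000 · e^(0.036·18) = 162000 · e^(0.648)
= 162000 · 1.91171 ≈ 309697.6

≈ 309,700 residents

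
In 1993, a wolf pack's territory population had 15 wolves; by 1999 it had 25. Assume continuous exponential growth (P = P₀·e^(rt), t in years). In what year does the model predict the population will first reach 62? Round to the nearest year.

r = ln(25/15) / 6 = 0.51083/6 ≈ 0.085138 per year
t = ln(62/15) / r = 1.41908/0.085138 ≈ 16.67 years after 1993

year 2010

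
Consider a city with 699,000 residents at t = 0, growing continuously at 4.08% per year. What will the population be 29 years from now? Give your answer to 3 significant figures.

≈ 2,280,000 residents

P(29) = 699000 · e^(0.0408·29) = 699000 · e^(1.1832)
= 699000 · 3.2648 ≈ 2282098.61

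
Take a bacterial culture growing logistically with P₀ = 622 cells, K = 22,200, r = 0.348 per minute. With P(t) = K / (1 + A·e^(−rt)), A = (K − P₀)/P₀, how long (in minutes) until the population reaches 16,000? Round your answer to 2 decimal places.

t ≈ 12.92 minutes

A = (22200 − 622)/622 = 34.69132
16000 = 22200/(1 + 34.69132·e^(−0.348t)) → 1 + 34.69132·e^(−0.348t) = 1.3875
e^(−0.348t) = 0.01117 → t = ln(89.52598)/0.348 = 4.49453/0.348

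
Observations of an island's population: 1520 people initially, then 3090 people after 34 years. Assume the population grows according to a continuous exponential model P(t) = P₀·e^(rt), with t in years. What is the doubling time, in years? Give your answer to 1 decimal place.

doubling time ≈ 33.2 years

r = ln(3090/1520) / 34 = ln(2.03289) / 34 ≈ 0.020866 per year
doubling time = ln 2 / |r| = 0.69315 / 0.020866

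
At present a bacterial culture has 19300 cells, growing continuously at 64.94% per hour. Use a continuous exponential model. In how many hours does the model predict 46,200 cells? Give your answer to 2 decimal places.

t ≈ 1.34 hours

46200 = 19300 · e^(0.6494·t)
t = ln(46200/19300) / 0.6494 = ln(2.39378) / 0.6494 = 0.87287 / 0.6494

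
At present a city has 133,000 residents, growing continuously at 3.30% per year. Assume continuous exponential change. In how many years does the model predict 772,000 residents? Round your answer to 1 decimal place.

t ≈ 53.3 years

772000 = 133000 · e^(0.033·t)
t = ln(772000/133000) / 0.033 = ln(5.80451) / 0.033 = 1.75864 / 0.033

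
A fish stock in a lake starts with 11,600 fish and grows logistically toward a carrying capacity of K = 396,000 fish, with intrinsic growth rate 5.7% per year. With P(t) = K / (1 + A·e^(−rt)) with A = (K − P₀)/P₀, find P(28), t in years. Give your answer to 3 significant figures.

≈ 51,300 fish

A = (396000 − 11600)/11600 = 33.13793
P(28) = 396000 / (1 + 33.13793·e^(−0.057·28)) = 396000 / (1 + 33.13793·0.202706)
= 396000 / 7.71725 ≈ 51313.63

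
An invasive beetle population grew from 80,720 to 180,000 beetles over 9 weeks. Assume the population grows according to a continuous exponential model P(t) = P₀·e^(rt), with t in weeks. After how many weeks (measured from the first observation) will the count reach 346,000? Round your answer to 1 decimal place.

t ≈ 16.3 weeks

r = ln(180000/80720) / 9 ≈ 0.089108 per week
t = ln(346000/80720) / r = 1.45545 / 0.089108 ≈ 16.334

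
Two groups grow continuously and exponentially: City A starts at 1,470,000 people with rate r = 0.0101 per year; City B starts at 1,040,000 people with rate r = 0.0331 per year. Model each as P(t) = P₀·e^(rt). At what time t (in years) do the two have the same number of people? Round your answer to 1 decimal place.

t ≈ 15.0 years

1470000·e^(0.0101t) = 1040000·e^(0.0331t)
1470000/1040000 = e^((0.0331 − 0.0101)t) → ln(1.41346) = 0.023·t
t = 0.34604 / 0.023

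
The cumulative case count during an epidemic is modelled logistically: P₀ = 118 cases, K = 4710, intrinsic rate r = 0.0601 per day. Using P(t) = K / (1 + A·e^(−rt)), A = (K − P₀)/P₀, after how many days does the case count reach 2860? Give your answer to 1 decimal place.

t ≈ 68.2 days

A = (4710 − 118)/118 = 38.91525
2860 = 4710/(1 + 38.91525·e^(−0.0601t)) → 1 + 38.91525·e^(−0.0601t) = 1.64685
e^(−0.0601t) = 0.016622 → t = ln(60.16088)/0.0601 = 4.09702/0.0601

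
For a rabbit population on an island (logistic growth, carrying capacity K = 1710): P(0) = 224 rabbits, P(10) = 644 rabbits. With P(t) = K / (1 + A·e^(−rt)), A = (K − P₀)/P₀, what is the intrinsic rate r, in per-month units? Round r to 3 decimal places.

A = (1710 − 224)/224 = 6.63393
644 = 1710/(1 + 6.63393·e^(−r·10)) → e^(−10r) = (2.65528 − 1)/6.63393 = 0.249517
r = −ln(0.249517)/10 = 1.38823/10

r ≈ 0.139 per month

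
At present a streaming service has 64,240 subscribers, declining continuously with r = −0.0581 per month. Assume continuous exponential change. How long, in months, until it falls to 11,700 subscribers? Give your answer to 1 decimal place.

t ≈ 29.3 months

11700 = 64240 · e^(-0.0581·t)
t = ln(11700/64240) / -0.0581 = ln(0.18213) / -0.0581 = -1.70304 / -0.0581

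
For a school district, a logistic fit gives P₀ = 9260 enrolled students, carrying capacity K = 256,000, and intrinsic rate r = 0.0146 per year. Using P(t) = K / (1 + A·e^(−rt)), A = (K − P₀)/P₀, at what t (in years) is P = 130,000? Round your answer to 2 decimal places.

A = (256000 − 9260)/9260 = 26.64579
130000 = 256000/(1 + 26.64579·e^(−0.0146t)) → 1 + 26.64579·e^(−0.0146t) = 1.96923
e^(−0.0146t) = 0.036375 → t = ln(27.49169)/0.0146 = 3.31388/0.0146

t ≈ 226.98 years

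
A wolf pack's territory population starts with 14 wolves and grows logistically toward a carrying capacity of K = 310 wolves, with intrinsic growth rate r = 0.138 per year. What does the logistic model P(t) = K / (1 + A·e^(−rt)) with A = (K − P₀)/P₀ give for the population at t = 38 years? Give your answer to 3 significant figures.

≈ 279 wolves

A = (310 − 14)/14 = 21.14286
P(38) = 310 / (1 + 21.14286·e^(−0.138·38)) = 310 / (1 + 21.14286·0.005279)
= 310 / 1.11162 ≈ 278.87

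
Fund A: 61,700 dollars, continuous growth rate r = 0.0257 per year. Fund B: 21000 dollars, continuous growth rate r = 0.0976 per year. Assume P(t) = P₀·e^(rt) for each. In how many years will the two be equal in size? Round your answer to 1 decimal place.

61700·e^(0.0257t) = 21000·e^(0.0976t)
61700/21000 = e^((0.0976 − 0.0257)t) → ln(2.9381) = 0.0719·t
t = 1.07776 / 0.0719

t ≈ 15.0 years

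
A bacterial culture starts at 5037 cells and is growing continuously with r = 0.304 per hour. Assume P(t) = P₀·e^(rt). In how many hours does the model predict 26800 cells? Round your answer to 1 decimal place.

26800 = 5037 · e^(0.304·t)
t = ln(26800/5037) / 0.304 = ln(5.32063) / 0.304 = 1.67159 / 0.304

t ≈ 5.5 hours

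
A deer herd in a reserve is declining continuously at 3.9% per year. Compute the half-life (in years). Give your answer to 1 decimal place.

half-life = ln(2) / |r| = 0.69315 / 0.039

half-life ≈ 17.8 years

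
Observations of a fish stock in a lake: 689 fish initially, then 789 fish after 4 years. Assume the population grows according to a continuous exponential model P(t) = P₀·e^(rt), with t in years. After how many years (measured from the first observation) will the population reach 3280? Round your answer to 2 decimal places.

t ≈ 46.05 years

r = ln(789/689) / 4 ≈ 0.033881 per year
t = ln(3280/689) / r = 1.56036 / 0.033881 ≈ 46.054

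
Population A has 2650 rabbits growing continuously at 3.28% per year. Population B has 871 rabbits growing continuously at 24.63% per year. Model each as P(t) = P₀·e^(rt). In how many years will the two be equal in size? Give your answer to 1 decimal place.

t ≈ 5.2 years

2650·e^(0.0328t) = 871·e^(0.2463t)
2650/871 = e^((0.2463 − 0.0328)t) → ln(3.04248) = 0.2135·t
t = 1.11267 / 0.2135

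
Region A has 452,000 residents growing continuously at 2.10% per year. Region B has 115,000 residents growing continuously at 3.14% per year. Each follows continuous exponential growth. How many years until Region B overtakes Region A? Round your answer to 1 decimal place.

t ≈ 131.6 years

452000·e^(0.021t) = 115000·e^(0.0314t)
452000/115000 = e^((0.0314 − 0.021)t) → ln(3.93043) = 0.0104·t
t = 1.36875 / 0.0104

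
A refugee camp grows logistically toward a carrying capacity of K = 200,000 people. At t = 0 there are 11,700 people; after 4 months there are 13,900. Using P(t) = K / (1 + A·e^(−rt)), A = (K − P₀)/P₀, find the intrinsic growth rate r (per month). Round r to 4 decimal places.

r ≈ 0.0460 per month

A = (200000 − 11700)/11700 = 16.09402
13900 = 200000/(1 + 16.09402·e^(−r·4)) → e^(−4r) = (14.38849 − 1)/16.09402 = 0.831892
r = −ln(0.831892)/4 = 0.18405/4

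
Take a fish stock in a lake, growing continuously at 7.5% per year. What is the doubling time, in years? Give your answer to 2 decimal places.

doubling time ≈ 9.24 years

doubling time = ln(2) / |r| = 0.69315 / 0.075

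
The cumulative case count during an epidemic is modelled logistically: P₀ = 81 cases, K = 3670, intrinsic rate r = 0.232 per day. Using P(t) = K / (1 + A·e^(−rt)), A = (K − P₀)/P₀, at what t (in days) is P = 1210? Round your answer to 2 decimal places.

t ≈ 13.28 days

A = (3670 − 81)/81 = 44.30864
1210 = 3670/(1 + 44.30864·e^(−0.232t)) → 1 + 44.30864·e^(−0.232t) = 3.03306
e^(−0.232t) = 0.045884 → t = ln(21.79409)/0.232 = 3.08164/0.232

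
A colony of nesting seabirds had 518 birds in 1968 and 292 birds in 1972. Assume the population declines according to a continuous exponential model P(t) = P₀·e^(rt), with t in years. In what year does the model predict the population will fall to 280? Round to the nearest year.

r = ln(292/518) / 4 = -0.57322/4 ≈ -0.143305 per year
t = ln(280/518) / r = -0.61519/-0.143305 ≈ 4.29 years after 1968

year 1972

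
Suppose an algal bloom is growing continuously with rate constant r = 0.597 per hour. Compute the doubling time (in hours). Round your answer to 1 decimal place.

doubling time = ln(2) / |r| = 0.69315 / 0.597

doubling time ≈ 1.2 hours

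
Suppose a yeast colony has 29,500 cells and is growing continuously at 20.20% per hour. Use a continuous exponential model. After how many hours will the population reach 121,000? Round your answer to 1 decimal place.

121000 = 29500 · e^(0.202·t)
t = ln(121000/29500) / 0.202 = ln(4.10169) / 0.202 = 1.4114 / 0.202

t ≈ 7.0 hours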